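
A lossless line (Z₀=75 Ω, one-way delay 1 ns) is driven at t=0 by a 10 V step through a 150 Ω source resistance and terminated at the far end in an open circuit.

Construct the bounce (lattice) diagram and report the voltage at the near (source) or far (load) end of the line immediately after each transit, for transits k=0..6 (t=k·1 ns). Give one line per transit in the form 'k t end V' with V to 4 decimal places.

0 0 source 3.3333
1 1 load 6.6667
2 2 source 7.7778
3 3 load 8.8889
4 4 source 9.2593
5 5 load 9.6296
6 6 source 9.7531

Γ_L=1.000000, Γ_S=0.333333; launch V₁=10·75/225=3.333333
k=0 src: V=3.3333
k=1 load: inc=3.333333, refl=3.333333·1.000000=3.3333; V=0.000000+3.333333+3.333333=6.6667
k=2 src: inc=3.333333, refl=3.333333·0.333333=1.1111; V=3.333333+3.333333+1.111111=7.7778
k=3 load: inc=1.111111, refl=1.111111·1.000000=1.1111; V=6.666667+1.111111+1.111111=8.8889
k=4 src: inc=1.111111, refl=1.111111·0.333333=0.3704; V=7.777778+1.111111+0.370370=9.2593
k=5 load: inc=0.370370, refl=0.370370·1.000000=0.3704; V=8.888889+0.370370+0.370370=9.6296
k=6 src: inc=0.370370, refl=0.370370·0.333333=0.1235; V=9.259259+0.370370+0.123457=9.7531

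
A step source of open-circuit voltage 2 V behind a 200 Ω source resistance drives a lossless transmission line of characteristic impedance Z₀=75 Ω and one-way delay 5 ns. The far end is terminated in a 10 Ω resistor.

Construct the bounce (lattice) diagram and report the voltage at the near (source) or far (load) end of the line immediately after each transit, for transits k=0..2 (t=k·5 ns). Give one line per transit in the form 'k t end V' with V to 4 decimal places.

Γ_L=-0.764706, Γ_S=0.454545; launch V₁=2·75/275=0.545455
k=0 src: V=0.5455
k=1 load: inc=0.545455, refl=0.545455·-0.764706=-0.4171; V=0.000000+0.545455+-0.417112=0.1283
k=2 src: inc=-0.417112, refl=-0.417112·0.454545=-0.1896; V=0.545455+-0.417112+-0.189596=-0.0613

0 0 source 0.5455
1 5 load 0.1283
2 10 source -0.0613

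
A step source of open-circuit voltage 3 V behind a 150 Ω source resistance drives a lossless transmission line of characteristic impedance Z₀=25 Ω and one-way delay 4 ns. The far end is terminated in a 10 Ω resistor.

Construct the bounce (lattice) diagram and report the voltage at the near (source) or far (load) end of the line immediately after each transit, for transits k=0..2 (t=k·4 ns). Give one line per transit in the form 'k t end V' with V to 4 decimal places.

Γ_L=-0.428571, Γ_S=0.714286; launch V₁=3·25/175=0.428571
k=0 src: V=0.4286
k=1 load: inc=0.428571, refl=0.428571·-0.428571=-0.1837; V=0.000000+0.428571+-0.183673=0.2449
k=2 src: inc=-0.183673, refl=-0.183673·0.714286=-0.1312; V=0.428571+-0.183673+-0.131195=0.1137

0 0 source 0.4286
1 4 load 0.2449
2 8 source 0.1137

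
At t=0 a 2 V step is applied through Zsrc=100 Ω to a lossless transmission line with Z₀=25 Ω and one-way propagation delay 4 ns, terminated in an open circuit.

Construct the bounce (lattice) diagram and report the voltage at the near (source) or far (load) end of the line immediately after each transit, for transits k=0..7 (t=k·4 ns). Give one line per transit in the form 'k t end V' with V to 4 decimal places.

0 0 source 0.4000
1 4 load 0.8000
2 8 source 1.0400
3 12 load 1.2800
4 16 source 1.4240
5 20 load 1.5680
6 24 source 1.6544
7 28 load 1.7408

Γ_L=1.000000, Γ_S=0.600000; launch V₁=2·25/125=0.400000
k=0 src: V=0.4000
k=1 load: inc=0.400000, refl=0.400000·1.000000=0.4000; V=0.000000+0.400000+0.400000=0.8000
k=2 src: inc=0.400000, refl=0.400000·0.600000=0.2400; V=0.400000+0.400000+0.240000=1.0400
k=3 load: inc=0.240000, refl=0.240000·1.000000=0.2400; V=0.800000+0.240000+0.240000=1.2800
k=4 src: inc=0.240000, refl=0.240000·0.600000=0.1440; V=1.040000+0.240000+0.144000=1.4240
k=5 load: inc=0.144000, refl=0.144000·1.000000=0.1440; V=1.280000+0.144000+0.144000=1.5680
k=6 src: inc=0.144000, refl=0.144000·0.600000=0.0864; V=1.424000+0.144000+0.086400=1.6544
k=7 load: inc=0.086400, refl=0.086400·1.000000=0.0864; V=1.568000+0.086400+0.086400=1.7408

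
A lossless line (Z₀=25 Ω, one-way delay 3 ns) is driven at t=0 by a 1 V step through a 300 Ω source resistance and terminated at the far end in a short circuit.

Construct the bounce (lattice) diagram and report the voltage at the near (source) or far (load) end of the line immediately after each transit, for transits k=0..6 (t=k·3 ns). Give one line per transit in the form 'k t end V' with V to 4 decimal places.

0 0 source 0.0769
1 3 load 0.0000
2 6 source -0.0651
3 9 load 0.0000
4 12 source 0.0551
5 15 load 0.0000
6 18 source -0.0466

Γ_L=-1.000000, Γ_S=0.846154; launch V₁=1·25/325=0.076923
k=0 src: V=0.0769
k=1 load: inc=0.076923, refl=0.076923·-1.000000=-0.0769; V=0.000000+0.076923+-0.076923=0.0000
k=2 src: inc=-0.076923, refl=-0.076923·0.846154=-0.0651; V=0.076923+-0.076923+-0.065089=-0.0651
k=3 load: inc=-0.065089, refl=-0.065089·-1.000000=0.0651; V=0.000000+-0.065089+0.065089=0.0000
k=4 src: inc=0.065089, refl=0.065089·0.846154=0.0551; V=-0.065089+0.065089+0.055075=0.0551
k=5 load: inc=0.055075, refl=0.055075·-1.000000=-0.0551; V=0.000000+0.055075+-0.055075=0.0000
k=6 src: inc=-0.055075, refl=-0.055075·0.846154=-0.0466; V=0.055075+-0.055075+-0.046602=-0.0466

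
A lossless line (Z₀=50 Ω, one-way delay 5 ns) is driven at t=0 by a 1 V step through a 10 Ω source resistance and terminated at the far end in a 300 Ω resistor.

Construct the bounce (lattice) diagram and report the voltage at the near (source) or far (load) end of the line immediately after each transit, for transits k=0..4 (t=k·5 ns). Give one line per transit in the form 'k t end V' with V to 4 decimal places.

0 0 source 0.8333
1 5 load 1.4286
2 10 source 1.0317
3 15 load 0.7483
4 20 source 0.9373

Γ_L=0.714286, Γ_S=-0.666667; launch V₁=1·50/60=0.833333
k=0 src: V=0.8333
k=1 load: inc=0.833333, refl=0.833333·0.714286=0.5952; V=0.000000+0.833333+0.595238=1.4286
k=2 src: inc=0.595238, refl=0.595238·-0.666667=-0.3968; V=0.833333+0.595238+-0.396825=1.0317
k=3 load: inc=-0.396825, refl=-0.396825·0.714286=-0.2834; V=1.428571+-0.396825+-0.283447=0.7483
k=4 src: inc=-0.283447, refl=-0.283447·-0.666667=0.1890; V=1.031746+-0.283447+0.188964=0.9373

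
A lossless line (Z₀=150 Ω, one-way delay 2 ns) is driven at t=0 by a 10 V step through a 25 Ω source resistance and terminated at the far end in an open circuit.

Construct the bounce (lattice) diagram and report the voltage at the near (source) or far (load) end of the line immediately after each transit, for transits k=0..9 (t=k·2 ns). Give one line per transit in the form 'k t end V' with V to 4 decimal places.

0 0 source 8.5714
1 2 load 17.1429
2 4 source 11.0204
3 6 load 4.8980
4 8 source 9.2711
5 10 load 13.6443
6 12 source 10.5206
7 14 load 7.3969
8 16 source 9.6281
9 18 load 11.8593

Γ_L=1.000000, Γ_S=-0.714286; launch V₁=10·150/175=8.571429
k=0 src: V=8.5714
k=1 load: inc=8.571429, refl=8.571429·1.000000=8.5714; V=0.000000+8.571429+8.571429=17.1429
k=2 src: inc=8.571429, refl=8.571429·-0.714286=-6.1224; V=8.571429+8.571429+-6.122449=11.0204
k=3 load: inc=-6.122449, refl=-6.122449·1.000000=-6.1224; V=17.142857+-6.122449+-6.122449=4.8980
k=4 src: inc=-6.122449, refl=-6.122449·-0.714286=4.3732; V=11.020408+-6.122449+4.373178=9.2711
k=5 load: inc=4.373178, refl=4.373178·1.000000=4.3732; V=4.897959+4.373178+4.373178=13.6443
k=6 src: inc=4.373178, refl=4.373178·-0.714286=-3.1237; V=9.271137+4.373178+-3.123698=10.5206
k=7 load: inc=-3.123698, refl=-3.123698·1.000000=-3.1237; V=13.644315+-3.123698+-3.123698=7.3969
k=8 src: inc=-3.123698, refl=-3.123698·-0.714286=2.2312; V=10.520616+-3.123698+2.231213=9.6281
k=9 load: inc=2.231213, refl=2.231213·1.000000=2.2312; V=7.396918+2.231213+2.231213=11.8593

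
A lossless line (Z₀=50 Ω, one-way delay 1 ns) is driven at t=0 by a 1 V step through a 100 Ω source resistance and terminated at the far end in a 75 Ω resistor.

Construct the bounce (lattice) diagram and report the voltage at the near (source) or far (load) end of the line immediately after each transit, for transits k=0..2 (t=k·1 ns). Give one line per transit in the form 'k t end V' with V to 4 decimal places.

Γ_L=0.200000, Γ_S=0.333333; launch V₁=1·50/150=0.333333
k=0 src: V=0.3333
k=1 load: inc=0.333333, refl=0.333333·0.200000=0.0667; V=0.000000+0.333333+0.066667=0.4000
k=2 src: inc=0.066667, refl=0.066667·0.333333=0.0222; V=0.333333+0.066667+0.022222=0.4222

0 0 source 0.3333
1 1 load 0.4000
2 2 source 0.4222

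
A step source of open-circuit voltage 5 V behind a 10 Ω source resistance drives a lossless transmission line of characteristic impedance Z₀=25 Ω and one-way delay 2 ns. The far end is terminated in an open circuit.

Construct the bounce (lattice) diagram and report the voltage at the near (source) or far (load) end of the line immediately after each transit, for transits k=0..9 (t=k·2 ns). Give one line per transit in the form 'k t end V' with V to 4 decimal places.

Γ_L=1.000000, Γ_S=-0.428571; launch V₁=5·25/35=3.571429
k=0 src: V=3.5714
k=1 load: inc=3.571429, refl=3.571429·1.000000=3.5714; V=0.000000+3.571429+3.571429=7.1429
k=2 src: inc=3.571429, refl=3.571429·-0.428571=-1.5306; V=3.571429+3.571429+-1.530612=5.6122
k=3 load: inc=-1.530612, refl=-1.530612·1.000000=-1.5306; V=7.142857+-1.530612+-1.530612=4.0816
k=4 src: inc=-1.530612, refl=-1.530612·-0.428571=0.6560; V=5.612245+-1.530612+0.655977=4.7376
k=5 load: inc=0.655977, refl=0.655977·1.000000=0.6560; V=4.081633+0.655977+0.655977=5.3936
k=6 src: inc=0.655977, refl=0.655977·-0.428571=-0.2811; V=4.737609+0.655977+-0.281133=5.1125
k=7 load: inc=-0.281133, refl=-0.281133·1.000000=-0.2811; V=5.393586+-0.281133+-0.281133=4.8313
k=8 src: inc=-0.281133, refl=-0.281133·-0.428571=0.1205; V=5.112453+-0.281133+0.120486=4.9518
k=9 load: inc=0.120486, refl=0.120486·1.000000=0.1205; V=4.831320+0.120486+0.120486=5.0723

0 0 source 3.5714
1 2 load 7.1429
2 4 source 5.6122
3 6 load 4.0816
4 8 source 4.7376
5 10 load 5.3936
6 12 source 5.1125
7 14 load 4.8313
8 16 source 4.9518
9 18 load 5.0723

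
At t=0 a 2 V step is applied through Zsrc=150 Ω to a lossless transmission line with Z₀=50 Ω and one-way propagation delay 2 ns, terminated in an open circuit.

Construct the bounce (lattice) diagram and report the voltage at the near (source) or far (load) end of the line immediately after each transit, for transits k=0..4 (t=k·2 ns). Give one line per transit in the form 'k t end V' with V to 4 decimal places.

Γ_L=1.000000, Γ_S=0.500000; launch V₁=2·50/200=0.500000
k=0 src: V=0.5000
k=1 load: inc=0.500000, refl=0.500000·1.000000=0.5000; V=0.000000+0.500000+0.500000=1.0000
k=2 src: inc=0.500000, refl=0.500000·0.500000=0.2500; V=0.500000+0.500000+0.250000=1.2500
k=3 load: inc=0.250000, refl=0.250000·1.000000=0.2500; V=1.000000+0.250000+0.250000=1.5000
k=4 src: inc=0.250000, refl=0.250000·0.500000=0.1250; V=1.250000+0.250000+0.125000=1.6250

0 0 source 0.5000
1 2 load 1.0000
2 4 source 1.2500
3 6 load 1.5000
4 8 source 1.6250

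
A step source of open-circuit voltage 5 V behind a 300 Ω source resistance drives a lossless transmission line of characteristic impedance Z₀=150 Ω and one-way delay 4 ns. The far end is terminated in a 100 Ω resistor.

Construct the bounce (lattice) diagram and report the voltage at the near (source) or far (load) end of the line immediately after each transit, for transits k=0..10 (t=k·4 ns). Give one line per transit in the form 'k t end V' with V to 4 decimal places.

Γ_L=-0.200000, Γ_S=0.333333; launch V₁=5·150/450=1.666667
k=0 src: V=1.6667
k=1 load: inc=1.666667, refl=1.666667·-0.200000=-0.3333; V=0.000000+1.666667+-0.333333=1.3333
k=2 src: inc=-0.333333, refl=-0.333333·0.333333=-0.1111; V=1.666667+-0.333333+-0.111111=1.2222
k=3 load: inc=-0.111111, refl=-0.111111·-0.200000=0.0222; V=1.333333+-0.111111+0.022222=1.2444
k=4 src: inc=0.022222, refl=0.022222·0.333333=0.0074; V=1.222222+0.022222+0.007407=1.2519
k=5 load: inc=0.007407, refl=0.007407·-0.200000=-0.0015; V=1.244444+0.007407+-0.001481=1.2504
k=6 src: inc=-0.001481, refl=-0.001481·0.333333=-0.0005; V=1.251852+-0.001481+-0.000494=1.2499
k=7 load: inc=-0.000494, refl=-0.000494·-0.200000=0.0001; V=1.250370+-0.000494+0.000099=1.2500
k=8 src: inc=0.000099, refl=0.000099·0.333333=0.0000; V=1.249877+0.000099+0.000033=1.2500
k=9 load: inc=0.000033, refl=0.000033·-0.200000=-0.0000; V=1.249975+0.000033+-0.000007=1.2500
k=10 src: inc=-0.000007, refl=-0.000007·0.333333=-0.0000; V=1.250008+-0.000007+-0.000002=1.2500

0 0 source 1.6667
1 4 load 1.3333
2 8 source 1.2222
3 12 load 1.2444
4 16 source 1.2519
5 20 load 1.2504
6 24 source 1.2499
7 28 load 1.2500
8 32 source 1.2500
9 36 load 1.2500
10 40 source 1.2500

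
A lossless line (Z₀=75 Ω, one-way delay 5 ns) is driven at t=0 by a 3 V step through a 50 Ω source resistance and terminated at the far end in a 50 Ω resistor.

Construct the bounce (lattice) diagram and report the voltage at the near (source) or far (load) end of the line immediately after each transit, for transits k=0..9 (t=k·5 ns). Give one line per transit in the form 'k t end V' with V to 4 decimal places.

Γ_L=-0.200000, Γ_S=-0.200000; launch V₁=3·75/125=1.800000
k=0 src: V=1.8000
k=1 load: inc=1.800000, refl=1.800000·-0.200000=-0.3600; V=0.000000+1.800000+-0.360000=1.4400
k=2 src: inc=-0.360000, refl=-0.360000·-0.200000=0.0720; V=1.800000+-0.360000+0.072000=1.5120
k=3 load: inc=0.072000, refl=0.072000·-0.200000=-0.0144; V=1.440000+0.072000+-0.014400=1.4976
k=4 src: inc=-0.014400, refl=-0.014400·-0.200000=0.0029; V=1.512000+-0.014400+0.002880=1.5005
k=5 load: inc=0.002880, refl=0.002880·-0.200000=-0.0006; V=1.497600+0.002880+-0.000576=1.4999
k=6 src: inc=-0.000576, refl=-0.000576·-0.200000=0.0001; V=1.500480+-0.000576+0.000115=1.5000
k=7 load: inc=0.000115, refl=0.000115·-0.200000=-0.0000; V=1.499904+0.000115+-0.000023=1.5000
k=8 src: inc=-0.000023, refl=-0.000023·-0.200000=0.0000; V=1.500019+-0.000023+0.000005=1.5000
k=9 load: inc=0.000005, refl=0.000005·-0.200000=-0.0000; V=1.499996+0.000005+-0.000001=1.5000

0 0 source 1.8000
1 5 load 1.4400
2 10 source 1.5120
3 15 load 1.4976
4 20 source 1.5005
5 25 load 1.4999
6 30 source 1.5000
7 35 load 1.5000
8 40 source 1.5000
9 45 load 1.5000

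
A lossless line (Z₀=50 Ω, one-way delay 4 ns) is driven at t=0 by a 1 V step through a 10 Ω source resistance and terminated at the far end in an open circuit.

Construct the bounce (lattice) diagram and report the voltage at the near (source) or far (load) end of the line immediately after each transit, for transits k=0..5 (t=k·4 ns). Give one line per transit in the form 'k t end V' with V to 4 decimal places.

Γ_L=1.000000, Γ_S=-0.666667; launch V₁=1·50/60=0.833333
k=0 src: V=0.8333
k=1 load: inc=0.833333, refl=0.833333·1.000000=0.8333; V=0.000000+0.833333+0.833333=1.6667
k=2 src: inc=0.833333, refl=0.833333·-0.666667=-0.5556; V=0.833333+0.833333+-0.555556=1.1111
k=3 load: inc=-0.555556, refl=-0.555556·1.000000=-0.5556; V=1.666667+-0.555556+-0.555556=0.5556
k=4 src: inc=-0.555556, refl=-0.555556·-0.666667=0.3704; V=1.111111+-0.555556+0.370370=0.9259
k=5 load: inc=0.370370, refl=0.370370·1.000000=0.3704; V=0.555556+0.370370+0.370370=1.2963

0 0 source 0.8333
1 4 load 1.6667
2 8 source 1.1111
3 12 load 0.5556
4 16 source 0.9259
5 20 load 1.2963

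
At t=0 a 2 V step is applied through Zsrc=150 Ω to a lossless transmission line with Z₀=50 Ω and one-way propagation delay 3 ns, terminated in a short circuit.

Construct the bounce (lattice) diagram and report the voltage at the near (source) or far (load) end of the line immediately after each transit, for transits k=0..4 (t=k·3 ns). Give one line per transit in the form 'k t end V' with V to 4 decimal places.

Γ_L=-1.000000, Γ_S=0.500000; launch V₁=2·50/200=0.500000
k=0 src: V=0.5000
k=1 load: inc=0.500000, refl=0.500000·-1.000000=-0.5000; V=0.000000+0.500000+-0.500000=0.0000
k=2 src: inc=-0.500000, refl=-0.500000·0.500000=-0.2500; V=0.500000+-0.500000+-0.250000=-0.2500
k=3 load: inc=-0.250000, refl=-0.250000·-1.000000=0.2500; V=0.000000+-0.250000+0.250000=0.0000
k=4 src: inc=0.250000, refl=0.250000·0.500000=0.1250; V=-0.250000+0.250000+0.125000=0.1250

0 0 source 0.5000
1 3 load 0.0000
2 6 source -0.2500
3 9 load 0.0000
4 12 source 0.1250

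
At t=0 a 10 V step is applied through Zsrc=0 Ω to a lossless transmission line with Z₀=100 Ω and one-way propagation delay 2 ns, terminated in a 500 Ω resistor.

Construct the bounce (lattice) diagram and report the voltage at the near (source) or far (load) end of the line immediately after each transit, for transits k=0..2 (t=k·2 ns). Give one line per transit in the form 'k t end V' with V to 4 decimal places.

Γ_L=0.666667, Γ_S=-1.000000; launch V₁=10·100/100=10.000000
k=0 src: V=10.0000
k=1 load: inc=10.000000, refl=10.000000·0.666667=6.6667; V=0.000000+10.000000+6.666667=16.6667
k=2 src: inc=6.666667, refl=6.666667·-1.000000=-6.6667; V=10.000000+6.666667+-6.666667=10.0000

0 0 source 10.0000
1 2 load 16.6667
2 4 source 10.0000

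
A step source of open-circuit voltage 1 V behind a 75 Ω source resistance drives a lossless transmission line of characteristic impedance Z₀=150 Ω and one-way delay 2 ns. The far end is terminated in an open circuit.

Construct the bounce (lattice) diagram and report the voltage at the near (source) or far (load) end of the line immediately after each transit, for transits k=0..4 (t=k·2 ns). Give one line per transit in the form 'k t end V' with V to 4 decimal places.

Γ_L=1.000000, Γ_S=-0.333333; launch V₁=1·150/225=0.666667
k=0 src: V=0.6667
k=1 load: inc=0.666667, refl=0.666667·1.000000=0.6667; V=0.000000+0.666667+0.666667=1.3333
k=2 src: inc=0.666667, refl=0.666667·-0.333333=-0.2222; V=0.666667+0.666667+-0.222222=1.1111
k=3 load: inc=-0.222222, refl=-0.222222·1.000000=-0.2222; V=1.333333+-0.222222+-0.222222=0.8889
k=4 src: inc=-0.222222, refl=-0.222222·-0.333333=0.0741; V=1.111111+-0.222222+0.074074=0.9630

0 0 source 0.6667
1 2 load 1.3333
2 4 source 1.1111
3 6 load 0.8889
4 8 source 0.9630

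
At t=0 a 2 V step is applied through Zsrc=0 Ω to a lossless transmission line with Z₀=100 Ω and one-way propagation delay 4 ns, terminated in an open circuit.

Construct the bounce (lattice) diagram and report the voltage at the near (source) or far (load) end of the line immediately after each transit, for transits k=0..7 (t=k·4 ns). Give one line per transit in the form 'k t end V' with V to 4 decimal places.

0 0 source 2.0000
1 4 load 4.0000
2 8 source 2.0000
3 12 load 0.0000
4 16 source 2.0000
5 20 load 4.0000
6 24 source 2.0000
7 28 load 0.0000

Γ_L=1.000000, Γ_S=-1.000000; launch V₁=2·100/100=2.000000
k=0 src: V=2.0000
k=1 load: inc=2.000000, refl=2.000000·1.000000=2.0000; V=0.000000+2.000000+2.000000=4.0000
k=2 src: inc=2.000000, refl=2.000000·-1.000000=-2.0000; V=2.000000+2.000000+-2.000000=2.0000
k=3 load: inc=-2.000000, refl=-2.000000·1.000000=-2.0000; V=4.000000+-2.000000+-2.000000=0.0000
k=4 src: inc=-2.000000, refl=-2.000000·-1.000000=2.0000; V=2.000000+-2.000000+2.000000=2.0000
k=5 load: inc=2.000000, refl=2.000000·1.000000=2.0000; V=0.000000+2.000000+2.000000=4.0000
k=6 src: inc=2.000000, refl=2.000000·-1.000000=-2.0000; V=2.000000+2.000000+-2.000000=2.0000
k=7 load: inc=-2.000000, refl=-2.000000·1.000000=-2.0000; V=4.000000+-2.000000+-2.000000=0.0000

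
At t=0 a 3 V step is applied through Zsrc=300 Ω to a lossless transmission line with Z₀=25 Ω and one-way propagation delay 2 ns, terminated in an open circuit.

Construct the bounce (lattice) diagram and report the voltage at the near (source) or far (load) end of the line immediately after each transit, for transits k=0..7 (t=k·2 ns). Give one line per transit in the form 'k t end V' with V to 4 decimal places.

Γ_L=1.000000, Γ_S=0.846154; launch V₁=3·25/325=0.230769
k=0 src: V=0.2308
k=1 load: inc=0.230769, refl=0.230769·1.000000=0.2308; V=0.000000+0.230769+0.230769=0.4615
k=2 src: inc=0.230769, refl=0.230769·0.846154=0.1953; V=0.230769+0.230769+0.195266=0.6568
k=3 load: inc=0.195266, refl=0.195266·1.000000=0.1953; V=0.461538+0.195266+0.195266=0.8521
k=4 src: inc=0.195266, refl=0.195266·0.846154=0.1652; V=0.656805+0.195266+0.165225=1.0173
k=5 load: inc=0.165225, refl=0.165225·1.000000=0.1652; V=0.852071+0.165225+0.165225=1.1825
k=6 src: inc=0.165225, refl=0.165225·0.846154=0.1398; V=1.017296+0.165225+0.139806=1.3223
k=7 load: inc=0.139806, refl=0.139806·1.000000=0.1398; V=1.182522+0.139806+0.139806=1.4621

0 0 source 0.2308
1 2 load 0.4615
2 4 source 0.6568
3 6 load 0.8521
4 8 source 1.0173
5 10 load 1.1825
6 12 source 1.3223
7 14 load 1.4621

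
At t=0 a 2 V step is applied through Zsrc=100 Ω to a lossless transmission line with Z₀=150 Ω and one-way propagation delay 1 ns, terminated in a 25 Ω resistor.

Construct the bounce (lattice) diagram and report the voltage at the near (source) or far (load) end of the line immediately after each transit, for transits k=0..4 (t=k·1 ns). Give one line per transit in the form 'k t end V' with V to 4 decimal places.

0 0 source 1.2000
1 1 load 0.3429
2 2 source 0.5143
3 3 load 0.3918
4 4 source 0.4163

Γ_L=-0.714286, Γ_S=-0.200000; launch V₁=2·150/250=1.200000
k=0 src: V=1.2000
k=1 load: inc=1.200000, refl=1.200000·-0.714286=-0.8571; V=0.000000+1.200000+-0.857143=0.3429
k=2 src: inc=-0.857143, refl=-0.857143·-0.200000=0.1714; V=1.200000+-0.857143+0.171429=0.5143
k=3 load: inc=0.171429, refl=0.171429·-0.714286=-0.1224; V=0.342857+0.171429+-0.122449=0.3918
k=4 src: inc=-0.122449, refl=-0.122449·-0.200000=0.0245; V=0.514286+-0.122449+0.024490=0.4163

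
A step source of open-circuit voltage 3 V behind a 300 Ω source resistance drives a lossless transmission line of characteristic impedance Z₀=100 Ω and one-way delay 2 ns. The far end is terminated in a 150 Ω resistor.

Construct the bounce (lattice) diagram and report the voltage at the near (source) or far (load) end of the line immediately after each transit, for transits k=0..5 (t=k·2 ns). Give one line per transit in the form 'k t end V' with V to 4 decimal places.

Γ_L=0.200000, Γ_S=0.500000; launch V₁=3·100/400=0.750000
k=0 src: V=0.7500
k=1 load: inc=0.750000, refl=0.750000·0.200000=0.1500; V=0.000000+0.750000+0.150000=0.9000
k=2 src: inc=0.150000, refl=0.150000·0.500000=0.0750; V=0.750000+0.150000+0.075000=0.9750
k=3 load: inc=0.075000, refl=0.075000·0.200000=0.0150; V=0.900000+0.075000+0.015000=0.9900
k=4 src: inc=0.015000, refl=0.015000·0.500000=0.0075; V=0.975000+0.015000+0.007500=0.9975
k=5 load: inc=0.007500, refl=0.007500·0.200000=0.0015; V=0.990000+0.007500+0.001500=0.9990

0 0 source 0.7500
1 2 load 0.9000
2 4 source 0.9750
3 6 load 0.9900
4 8 source 0.9975
5 10 load 0.9990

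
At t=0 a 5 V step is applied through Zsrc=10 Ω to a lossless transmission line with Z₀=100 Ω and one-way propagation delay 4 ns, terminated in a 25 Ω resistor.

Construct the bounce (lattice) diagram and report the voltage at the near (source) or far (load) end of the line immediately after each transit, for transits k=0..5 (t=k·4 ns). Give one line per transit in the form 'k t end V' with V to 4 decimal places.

Γ_L=-0.600000, Γ_S=-0.818182; launch V₁=5·100/110=4.545455
k=0 src: V=4.5455
k=1 load: inc=4.545455, refl=4.545455·-0.600000=-2.7273; V=0.000000+4.545455+-2.727273=1.8182
k=2 src: inc=-2.727273, refl=-2.727273·-0.818182=2.2314; V=4.545455+-2.727273+2.231405=4.0496
k=3 load: inc=2.231405, refl=2.231405·-0.600000=-1.3388; V=1.818182+2.231405+-1.338843=2.7107
k=4 src: inc=-1.338843, refl=-1.338843·-0.818182=1.0954; V=4.049587+-1.338843+1.095417=3.8062
k=5 load: inc=1.095417, refl=1.095417·-0.600000=-0.6573; V=2.710744+1.095417+-0.657250=3.1489

0 0 source 4.5455
1 4 load 1.8182
2 8 source 4.0496
3 12 load 2.7107
4 16 source 3.8062
5 20 load 3.1489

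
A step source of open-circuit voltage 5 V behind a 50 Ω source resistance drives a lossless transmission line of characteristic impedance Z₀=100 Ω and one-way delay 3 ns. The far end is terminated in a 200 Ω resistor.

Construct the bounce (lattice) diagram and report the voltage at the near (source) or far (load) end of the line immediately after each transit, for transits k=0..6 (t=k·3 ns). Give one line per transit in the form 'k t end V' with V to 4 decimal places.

0 0 source 3.3333
1 3 load 4.4444
2 6 source 4.0741
3 9 load 3.9506
4 12 source 3.9918
5 15 load 4.0055
6 18 source 4.0009

Γ_L=0.333333, Γ_S=-0.333333; launch V₁=5·100/150=3.333333
k=0 src: V=3.3333
k=1 load: inc=3.333333, refl=3.333333·0.333333=1.1111; V=0.000000+3.333333+1.111111=4.4444
k=2 src: inc=1.111111, refl=1.111111·-0.333333=-0.3704; V=3.333333+1.111111+-0.370370=4.0741
k=3 load: inc=-0.370370, refl=-0.370370·0.333333=-0.1235; V=4.444444+-0.370370+-0.123457=3.9506
k=4 src: inc=-0.123457, refl=-0.123457·-0.333333=0.0412; V=4.074074+-0.123457+0.041152=3.9918
k=5 load: inc=0.041152, refl=0.041152·0.333333=0.0137; V=3.950617+0.041152+0.013717=4.0055
k=6 src: inc=0.013717, refl=0.013717·-0.333333=-0.0046; V=3.991770+0.013717+-0.004572=4.0009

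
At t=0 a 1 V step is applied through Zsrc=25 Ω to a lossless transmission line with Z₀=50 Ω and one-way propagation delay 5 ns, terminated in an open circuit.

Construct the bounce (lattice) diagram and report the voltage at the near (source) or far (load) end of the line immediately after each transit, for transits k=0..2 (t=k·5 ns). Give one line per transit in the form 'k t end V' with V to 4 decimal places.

0 0 source 0.6667
1 5 load 1.3333
2 10 source 1.1111

Γ_L=1.000000, Γ_S=-0.333333; launch V₁=1·50/75=0.666667
k=0 src: V=0.6667
k=1 load: inc=0.666667, refl=0.666667·1.000000=0.6667; V=0.000000+0.666667+0.666667=1.3333
k=2 src: inc=0.666667, refl=0.666667·-0.333333=-0.2222; V=0.666667+0.666667+-0.222222=1.1111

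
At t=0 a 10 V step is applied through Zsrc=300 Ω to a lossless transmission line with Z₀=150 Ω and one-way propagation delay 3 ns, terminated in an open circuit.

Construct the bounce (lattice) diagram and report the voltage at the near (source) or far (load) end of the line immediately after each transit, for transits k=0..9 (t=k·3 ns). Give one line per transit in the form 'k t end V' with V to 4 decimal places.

0 0 source 3.3333
1 3 load 6.6667
2 6 source 7.7778
3 9 load 8.8889
4 12 source 9.2593
5 15 load 9.6296
6 18 source 9.7531
7 21 load 9.8765
8 24 source 9.9177
9 27 load 9.9588

Γ_L=1.000000, Γ_S=0.333333; launch V₁=10·150/450=3.333333
k=0 src: V=3.3333
k=1 load: inc=3.333333, refl=3.333333·1.000000=3.3333; V=0.000000+3.333333+3.333333=6.6667
k=2 src: inc=3.333333, refl=3.333333·0.333333=1.1111; V=3.333333+3.333333+1.111111=7.7778
k=3 load: inc=1.111111, refl=1.111111·1.000000=1.1111; V=6.666667+1.111111+1.111111=8.8889
k=4 src: inc=1.111111, refl=1.111111·0.333333=0.3704; V=7.777778+1.111111+0.370370=9.2593
k=5 load: inc=0.370370, refl=0.370370·1.000000=0.3704; V=8.888889+0.370370+0.370370=9.6296
k=6 src: inc=0.370370, refl=0.370370·0.333333=0.1235; V=9.259259+0.370370+0.123457=9.7531
k=7 load: inc=0.123457, refl=0.123457·1.000000=0.1235; V=9.629630+0.123457+0.123457=9.8765
k=8 src: inc=0.123457, refl=0.123457·0.333333=0.0412; V=9.753086+0.123457+0.041152=9.9177
k=9 load: inc=0.041152, refl=0.041152·1.000000=0.0412; V=9.876543+0.041152+0.041152=9.9588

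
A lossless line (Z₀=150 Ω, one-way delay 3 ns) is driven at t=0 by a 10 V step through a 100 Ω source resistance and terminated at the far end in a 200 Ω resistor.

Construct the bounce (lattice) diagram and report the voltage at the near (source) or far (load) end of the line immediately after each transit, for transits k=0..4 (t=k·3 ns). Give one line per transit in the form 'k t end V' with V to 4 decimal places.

Γ_L=0.142857, Γ_S=-0.200000; launch V₁=10·150/250=6.000000
k=0 src: V=6.0000
k=1 load: inc=6.000000, refl=6.000000·0.142857=0.8571; V=0.000000+6.000000+0.857143=6.8571
k=2 src: inc=0.857143, refl=0.857143·-0.200000=-0.1714; V=6.000000+0.857143+-0.171429=6.6857
k=3 load: inc=-0.171429, refl=-0.171429·0.142857=-0.0245; V=6.857143+-0.171429+-0.024490=6.6612
k=4 src: inc=-0.024490, refl=-0.024490·-0.200000=0.0049; V=6.685714+-0.024490+0.004898=6.6661

0 0 source 6.0000
1 3 load 6.8571
2 6 source 6.6857
3 9 load 6.6612
4 12 source 6.6661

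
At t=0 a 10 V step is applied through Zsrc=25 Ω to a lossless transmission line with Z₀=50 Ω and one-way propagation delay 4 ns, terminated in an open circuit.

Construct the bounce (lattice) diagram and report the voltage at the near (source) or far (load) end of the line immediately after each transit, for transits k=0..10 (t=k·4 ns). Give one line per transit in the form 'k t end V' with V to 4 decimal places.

Γ_L=1.000000, Γ_S=-0.333333; launch V₁=10·50/75=6.666667
k=0 src: V=6.6667
k=1 load: inc=6.666667, refl=6.666667·1.000000=6.6667; V=0.000000+6.666667+6.666667=13.3333
k=2 src: inc=6.666667, refl=6.666667·-0.333333=-2.2222; V=6.666667+6.666667+-2.222222=11.1111
k=3 load: inc=-2.222222, refl=-2.222222·1.000000=-2.2222; V=13.333333+-2.222222+-2.222222=8.8889
k=4 src: inc=-2.222222, refl=-2.222222·-0.333333=0.7407; V=11.111111+-2.222222+0.740741=9.6296
k=5 load: inc=0.740741, refl=0.740741·1.000000=0.7407; V=8.888889+0.740741+0.740741=10.3704
k=6 src: inc=0.740741, refl=0.740741·-0.333333=-0.2469; V=9.629630+0.740741+-0.246914=10.1235
k=7 load: inc=-0.246914, refl=-0.246914·1.000000=-0.2469; V=10.370370+-0.246914+-0.246914=9.8765
k=8 src: inc=-0.246914, refl=-0.246914·-0.333333=0.0823; V=10.123457+-0.246914+0.082305=9.9588
k=9 load: inc=0.082305, refl=0.082305·1.000000=0.0823; V=9.876543+0.082305+0.082305=10.0412
k=10 src: inc=0.082305, refl=0.082305·-0.333333=-0.0274; V=9.958848+0.082305+-0.027435=10.0137

0 0 source 6.6667
1 4 load 13.3333
2 8 source 11.1111
3 12 load 8.8889
4 16 source 9.6296
5 20 load 10.3704
6 24 source 10.1235
7 28 load 9.8765
8 32 source 9.9588
9 36 load 10.0412
10 40 source 10.0137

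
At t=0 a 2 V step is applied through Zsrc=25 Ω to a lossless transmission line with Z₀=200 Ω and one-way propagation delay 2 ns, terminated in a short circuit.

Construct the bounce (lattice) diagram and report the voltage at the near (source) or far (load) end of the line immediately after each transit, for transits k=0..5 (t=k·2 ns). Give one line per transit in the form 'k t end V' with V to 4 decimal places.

Γ_L=-1.000000, Γ_S=-0.777778; launch V₁=2·200/225=1.777778
k=0 src: V=1.7778
k=1 load: inc=1.777778, refl=1.777778·-1.000000=-1.7778; V=0.000000+1.777778+-1.777778=0.0000
k=2 src: inc=-1.777778, refl=-1.777778·-0.777778=1.3827; V=1.777778+-1.777778+1.382716=1.3827
k=3 load: inc=1.382716, refl=1.382716·-1.000000=-1.3827; V=0.000000+1.382716+-1.382716=0.0000
k=4 src: inc=-1.382716, refl=-1.382716·-0.777778=1.0754; V=1.382716+-1.382716+1.075446=1.0754
k=5 load: inc=1.075446, refl=1.075446·-1.000000=-1.0754; V=0.000000+1.075446+-1.075446=0.0000

0 0 source 1.7778
1 2 load 0.0000
2 4 source 1.3827
3 6 load 0.0000
4 8 source 1.0754
5 10 load 0.0000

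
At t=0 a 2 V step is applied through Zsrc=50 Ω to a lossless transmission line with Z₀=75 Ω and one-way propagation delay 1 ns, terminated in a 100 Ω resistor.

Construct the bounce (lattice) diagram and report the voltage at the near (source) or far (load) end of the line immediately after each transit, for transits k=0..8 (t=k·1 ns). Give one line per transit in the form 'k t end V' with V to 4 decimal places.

0 0 source 1.2000
1 1 load 1.3714
2 2 source 1.3371
3 3 load 1.3322
4 4 source 1.3332
5 5 load 1.3334
6 6 source 1.3333
7 7 load 1.3333
8 8 source 1.3333

Γ_L=0.142857, Γ_S=-0.200000; launch V₁=2·75/125=1.200000
k=0 src: V=1.2000
k=1 load: inc=1.200000, refl=1.200000·0.142857=0.1714; V=0.000000+1.200000+0.171429=1.3714
k=2 src: inc=0.171429, refl=0.171429·-0.200000=-0.0343; V=1.200000+0.171429+-0.034286=1.3371
k=3 load: inc=-0.034286, refl=-0.034286·0.142857=-0.0049; V=1.371429+-0.034286+-0.004898=1.3322
k=4 src: inc=-0.004898, refl=-0.004898·-0.200000=0.0010; V=1.337143+-0.004898+0.000980=1.3332
k=5 load: inc=0.000980, refl=0.000980·0.142857=0.0001; V=1.332245+0.000980+0.000140=1.3334
k=6 src: inc=0.000140, refl=0.000140·-0.200000=-0.0000; V=1.333224+0.000140+-0.000028=1.3333
k=7 load: inc=-0.000028, refl=-0.000028·0.142857=-0.0000; V=1.333364+-0.000028+-0.000004=1.3333
k=8 src: inc=-0.000004, refl=-0.000004·-0.200000=0.0000; V=1.333336+-0.000004+0.000001=1.3333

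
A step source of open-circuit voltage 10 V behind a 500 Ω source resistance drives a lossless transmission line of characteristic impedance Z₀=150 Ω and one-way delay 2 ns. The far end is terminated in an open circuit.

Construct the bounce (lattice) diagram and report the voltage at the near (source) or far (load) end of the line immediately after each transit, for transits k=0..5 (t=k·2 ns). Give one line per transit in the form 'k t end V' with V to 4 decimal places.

Γ_L=1.000000, Γ_S=0.538462; launch V₁=10·150/650=2.307692
k=0 src: V=2.3077
k=1 load: inc=2.307692, refl=2.307692·1.000000=2.3077; V=0.000000+2.307692+2.307692=4.6154
k=2 src: inc=2.307692, refl=2.307692·0.538462=1.2426; V=2.307692+2.307692+1.242604=5.8580
k=3 load: inc=1.242604, refl=1.242604·1.000000=1.2426; V=4.615385+1.242604+1.242604=7.1006
k=4 src: inc=1.242604, refl=1.242604·0.538462=0.6691; V=5.857988+1.242604+0.669094=7.7697
k=5 load: inc=0.669094, refl=0.669094·1.000000=0.6691; V=7.100592+0.669094+0.669094=8.4388

0 0 source 2.3077
1 2 load 4.6154
2 4 source 5.8580
3 6 load 7.1006
4 8 source 7.7697
5 10 load 8.4388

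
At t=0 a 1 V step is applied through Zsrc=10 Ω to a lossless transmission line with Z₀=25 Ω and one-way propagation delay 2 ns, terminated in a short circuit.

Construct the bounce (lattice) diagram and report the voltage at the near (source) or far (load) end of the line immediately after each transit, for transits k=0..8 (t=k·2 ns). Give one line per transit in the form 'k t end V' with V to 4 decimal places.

Γ_L=-1.000000, Γ_S=-0.428571; launch V₁=1·25/35=0.714286
k=0 src: V=0.7143
k=1 load: inc=0.714286, refl=0.714286·-1.000000=-0.7143; V=0.000000+0.714286+-0.714286=0.0000
k=2 src: inc=-0.714286, refl=-0.714286·-0.428571=0.3061; V=0.714286+-0.714286+0.306122=0.3061
k=3 load: inc=0.306122, refl=0.306122·-1.000000=-0.3061; V=0.000000+0.306122+-0.306122=0.0000
k=4 src: inc=-0.306122, refl=-0.306122·-0.428571=0.1312; V=0.306122+-0.306122+0.131195=0.1312
k=5 load: inc=0.131195, refl=0.131195·-1.000000=-0.1312; V=0.000000+0.131195+-0.131195=0.0000
k=6 src: inc=-0.131195, refl=-0.131195·-0.428571=0.0562; V=0.131195+-0.131195+0.056227=0.0562
k=7 load: inc=0.056227, refl=0.056227·-1.000000=-0.0562; V=0.000000+0.056227+-0.056227=0.0000
k=8 src: inc=-0.056227, refl=-0.056227·-0.428571=0.0241; V=0.056227+-0.056227+0.024097=0.0241

0 0 source 0.7143
1 2 load 0.0000
2 4 source 0.3061
3 6 load 0.0000
4 8 source 0.1312
5 10 load 0.0000
6 12 source 0.0562
7 14 load 0.0000
8 16 source 0.0241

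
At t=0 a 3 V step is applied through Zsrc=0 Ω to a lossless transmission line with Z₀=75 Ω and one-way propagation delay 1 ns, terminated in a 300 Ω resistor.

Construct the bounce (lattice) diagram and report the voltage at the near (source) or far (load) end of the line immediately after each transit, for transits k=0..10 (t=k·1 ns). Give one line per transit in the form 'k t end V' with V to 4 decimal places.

0 0 source 3.0000
1 1 load 4.8000
2 2 source 3.0000
3 3 load 1.9200
4 4 source 3.0000
5 5 load 3.6480
6 6 source 3.0000
7 7 load 2.6112
8 8 source 3.0000
9 9 load 3.2333
10 10 source 3.0000

Γ_L=0.600000, Γ_S=-1.000000; launch V₁=3·75/75=3.000000
k=0 src: V=3.0000
k=1 load: inc=3.000000, refl=3.000000·0.600000=1.8000; V=0.000000+3.000000+1.800000=4.8000
k=2 src: inc=1.800000, refl=1.800000·-1.000000=-1.8000; V=3.000000+1.800000+-1.800000=3.0000
k=3 load: inc=-1.800000, refl=-1.800000·0.600000=-1.0800; V=4.800000+-1.800000+-1.080000=1.9200
k=4 src: inc=-1.080000, refl=-1.080000·-1.000000=1.0800; V=3.000000+-1.080000+1.080000=3.0000
k=5 load: inc=1.080000, refl=1.080000·0.600000=0.6480; V=1.920000+1.080000+0.648000=3.6480
k=6 src: inc=0.648000, refl=0.648000·-1.000000=-0.6480; V=3.000000+0.648000+-0.648000=3.0000
k=7 load: inc=-0.648000, refl=-0.648000·0.600000=-0.3888; V=3.648000+-0.648000+-0.388800=2.6112
k=8 src: inc=-0.388800, refl=-0.388800·-1.000000=0.3888; V=3.000000+-0.388800+0.388800=3.0000
k=9 load: inc=0.388800, refl=0.388800·0.600000=0.2333; V=2.611200+0.388800+0.233280=3.2333
k=10 src: inc=0.233280, refl=0.233280·-1.000000=-0.2333; V=3.000000+0.233280+-0.233280=3.0000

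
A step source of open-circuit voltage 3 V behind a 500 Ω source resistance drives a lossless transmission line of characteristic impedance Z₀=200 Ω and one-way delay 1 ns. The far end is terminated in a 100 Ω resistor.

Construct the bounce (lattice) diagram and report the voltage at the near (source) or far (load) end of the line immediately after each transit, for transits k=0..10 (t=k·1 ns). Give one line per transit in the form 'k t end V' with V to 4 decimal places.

0 0 source 0.8571
1 1 load 0.5714
2 2 source 0.4490
3 3 load 0.4898
4 4 source 0.5073
5 5 load 0.5015
6 6 source 0.4990
7 7 load 0.4998
8 8 source 0.5001
9 9 load 0.5000
10 10 source 0.5000

Γ_L=-0.333333, Γ_S=0.428571; launch V₁=3·200/700=0.857143
k=0 src: V=0.8571
k=1 load: inc=0.857143, refl=0.857143·-0.333333=-0.2857; V=0.000000+0.857143+-0.285714=0.5714
k=2 src: inc=-0.285714, refl=-0.285714·0.428571=-0.1224; V=0.857143+-0.285714+-0.122449=0.4490
k=3 load: inc=-0.122449, refl=-0.122449·-0.333333=0.0408; V=0.571429+-0.122449+0.040816=0.4898
k=4 src: inc=0.040816, refl=0.040816·0.428571=0.0175; V=0.448980+0.040816+0.017493=0.5073
k=5 load: inc=0.017493, refl=0.017493·-0.333333=-0.0058; V=0.489796+0.017493+-0.005831=0.5015
k=6 src: inc=-0.005831, refl=-0.005831·0.428571=-0.0025; V=0.507289+-0.005831+-0.002499=0.4990
k=7 load: inc=-0.002499, refl=-0.002499·-0.333333=0.0008; V=0.501458+-0.002499+0.000833=0.4998
k=8 src: inc=0.000833, refl=0.000833·0.428571=0.0004; V=0.498959+0.000833+0.000357=0.5001
k=9 load: inc=0.000357, refl=0.000357·-0.333333=-0.0001; V=0.499792+0.000357+-0.000119=0.5000
k=10 src: inc=-0.000119, refl=-0.000119·0.428571=-0.0001; V=0.500149+-0.000119+-0.000051=0.5000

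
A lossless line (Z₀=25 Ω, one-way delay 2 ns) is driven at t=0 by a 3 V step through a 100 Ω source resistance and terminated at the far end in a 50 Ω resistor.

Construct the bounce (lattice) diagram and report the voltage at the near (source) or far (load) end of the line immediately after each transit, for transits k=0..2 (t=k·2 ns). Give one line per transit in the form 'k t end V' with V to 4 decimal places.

Γ_L=0.333333, Γ_S=0.600000; launch V₁=3·25/125=0.600000
k=0 src: V=0.6000
k=1 load: inc=0.600000, refl=0.600000·0.333333=0.2000; V=0.000000+0.600000+0.200000=0.8000
k=2 src: inc=0.200000, refl=0.200000·0.600000=0.1200; V=0.600000+0.200000+0.120000=0.9200

0 0 source 0.6000
1 2 load 0.8000
2 4 source 0.9200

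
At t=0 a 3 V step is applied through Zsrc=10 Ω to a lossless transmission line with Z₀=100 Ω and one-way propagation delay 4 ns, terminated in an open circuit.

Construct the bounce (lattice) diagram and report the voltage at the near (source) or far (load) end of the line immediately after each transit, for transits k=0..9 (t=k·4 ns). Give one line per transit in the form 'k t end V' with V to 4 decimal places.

Γ_L=1.000000, Γ_S=-0.818182; launch V₁=3·100/110=2.727273
k=0 src: V=2.7273
k=1 load: inc=2.727273, refl=2.727273·1.000000=2.7273; V=0.000000+2.727273+2.727273=5.4545
k=2 src: inc=2.727273, refl=2.727273·-0.818182=-2.2314; V=2.727273+2.727273+-2.231405=3.2231
k=3 load: inc=-2.231405, refl=-2.231405·1.000000=-2.2314; V=5.454545+-2.231405+-2.231405=0.9917
k=4 src: inc=-2.231405, refl=-2.231405·-0.818182=1.8257; V=3.223140+-2.231405+1.825695=2.8174
k=5 load: inc=1.825695, refl=1.825695·1.000000=1.8257; V=0.991736+1.825695+1.825695=4.6431
k=6 src: inc=1.825695, refl=1.825695·-0.818182=-1.4938; V=2.817431+1.825695+-1.493750=3.1494
k=7 load: inc=-1.493750, refl=-1.493750·1.000000=-1.4938; V=4.643125+-1.493750+-1.493750=1.6556
k=8 src: inc=-1.493750, refl=-1.493750·-0.818182=1.2222; V=3.149375+-1.493750+1.222159=2.8778
k=9 load: inc=1.222159, refl=1.222159·1.000000=1.2222; V=1.655625+1.222159+1.222159=4.0999

0 0 source 2.7273
1 4 load 5.4545
2 8 source 3.2231
3 12 load 0.9917
4 16 source 2.8174
5 20 load 4.6431
6 24 source 3.1494
7 28 load 1.6556
8 32 source 2.8778
9 36 load 4.0999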